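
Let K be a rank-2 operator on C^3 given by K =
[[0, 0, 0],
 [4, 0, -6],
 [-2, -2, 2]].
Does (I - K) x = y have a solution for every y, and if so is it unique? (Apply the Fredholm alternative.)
(I - K) is invertible (det(I - K) = -13 ≠ 0), so for every y in C^3 the equation (I - K) x = y has a unique solution.

K has rank 2 and factors as K = U V^T = u1 v1^T + u2 v2^T with u1 = (0, 1, 0), v1 = (1, -3, -3), u2 = (0, 3, -2), v2 = (1, 1, -1) (multiplying out reproduces the displayed K). The nonzero eigenvalues of U V^T coincide with those of the 2 x 2 matrix G = V^T U = [[v1·u1, v1·u2], [v2·u1, v2·u2]] = [[-3, -3], [1, 5]], and by the Sylvester determinant identity det(I_3 - U V^T) = det(I_2 - V^T U) = det([[4, 3], [-1, -4]]) = (4)(-4) - (3)(-1) = -13. (Direct check: I - K =
[[1, 0, 0],
 [-4, 1, 6],
 [2, 2, -1]]
has determinant -13.) The finite-dimensional Fredholm alternative says: either (I - K) is invertible, or ker(I - K) ≠ {0} and then range(I - K) = ker((I - K)^*)^⊥, with dim ker(I - K) = dim ker((I - K)^*). Since det(I - K) ≠ 0, 1 is not an eigenvalue of K and ker(I - K) = {0}, so we are in the first case: for every y there is a unique x = (I - K)^(-1) y. (Explicitly, by the Woodbury identity, (I - U V^T)^(-1) = I + U (I_2 - G)^(-1) V^T.)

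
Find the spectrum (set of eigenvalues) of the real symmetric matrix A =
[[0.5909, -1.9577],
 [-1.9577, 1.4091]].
sigma(A) ≈ {-1, 3}

A is real symmetric, so its spectrum consists of real eigenvalues. Expanding the characteristic polynomial of the displayed matrix gives
  det(λ I - A) = p(λ) = λ^2 + (-2)λ + (-3).
Solving p(λ) = 0 yields eigenvalues ≈ -1, 3. (A is shown rounded to 4 decimals, so these recover the underlying integer eigenvalues to within that precision.)
Verification: the trace of A = 2 equals the sum of eigenvalues 2, and det(A) ≈ -3.0000 matches the eigenvalue product -3.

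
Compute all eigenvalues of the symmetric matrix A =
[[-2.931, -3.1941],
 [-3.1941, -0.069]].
sigma(A) ≈ {-5, 2}

A is real symmetric, so its spectrum consists of real eigenvalues. Expanding the characteristic polynomial of the displayed matrix gives
  det(λ I - A) = p(λ) = λ^2 + (3)λ + (-10).
Solving p(λ) = 0 yields eigenvalues ≈ -5, 2. (A is shown rounded to 4 decimals, so these recover the underlying integer eigenvalues to within that precision.)
Verification: the trace of A = -3 equals the sum of eigenvalues -3, and det(A) ≈ -10.0000 matches the eigenvalue product -10.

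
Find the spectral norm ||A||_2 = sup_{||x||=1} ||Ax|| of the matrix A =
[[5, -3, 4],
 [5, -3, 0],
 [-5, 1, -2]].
||A||_2 ≈ 10.2349 (= sqrt(largest eigenvalue of A^T A))

||A||_2 = sigma_max(A) = sqrt(lambda_max(A^T A)). Form the symmetric matrix M = A^T A =
[[75, -35, 30],
 [-35, 19, -14],
 [30, -14, 20]].
Its characteristic polynomial (trace, sum of principal 2x2 minors, determinant of M give the coefficients) is
  p(λ) = det(λ I - M) = λ^3 - 114λ^2 + 984λ - 1600.
No integer candidate from the rational root theorem (±divisors of 1600) is a root, so the roots are irrational. The cubic discriminant is Δ = 2452066560 > 0, so there are three distinct real roots. p(2) = -80 and p(3) = 353 have opposite signs, so a root lies in (2, 3); Newton's method refines it to λ ≈ 2.1528. p(7) = 45 and p(8) = -512 have opposite signs, so a root lies in (7, 8); Newton's method refines it to λ ≈ 7.095. p(104) = -7424 and p(105) = 2495 have opposite signs, so a root lies in (104, 105); Newton's method refines it to λ ≈ 104.7522. Check (Vieta): the three roots sum to 114, matching tr M = 114.
So the eigenvalues of A^T A are ≈ 2.1528, 7.095, 104.7522 (all ≥ 0, as they must be for A^T A). The largest is λ_max ≈ 104.7522, hence ||A||_2 = sqrt(λ_max) ≈ 10.2349.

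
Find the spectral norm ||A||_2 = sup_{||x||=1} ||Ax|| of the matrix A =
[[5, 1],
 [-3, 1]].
||A||_2 = sqrt((36 + sqrt(1040))/2) ≈ 5.8416 (= sqrt(largest eigenvalue of A^T A))

||A||_2 = sigma_max(A) = sqrt(lambda_max(A^T A)). Form the symmetric matrix M = A^T A =
[[34, 2],
 [2, 2]].
Its characteristic polynomial (trace, determinant of M give the coefficients) is
  p(λ) = det(λ I - M) = λ^2 - 36λ + 64.
For λ^2 - 36λ + 64 the discriminant is 1040. It is nonnegative but not a perfect square, so the roots are real and irrational: λ = (36 ± sqrt(1040))/2 ≈ 34.1245, 1.8755.
So the eigenvalues of A^T A are ≈ 1.8755, 34.1245 (all ≥ 0, as they must be for A^T A). The largest is λ_max = (36 + sqrt(1040))/2 ≈ 34.1245, hence ||A||_2 = sqrt(λ_max) = sqrt((36 + sqrt(1040))/2) ≈ 5.8416.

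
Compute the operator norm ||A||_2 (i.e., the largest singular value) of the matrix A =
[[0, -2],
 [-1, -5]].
||A||_2 = sqrt((30 + sqrt(884))/2) ≈ 5.465 (= sqrt(largest eigenvalue of A^T A))

||A||_2 = sigma_max(A) = sqrt(lambda_max(A^T A)). Form the symmetric matrix M = A^T A =
[[1, 5],
 [5, 29]].
Its characteristic polynomial (trace, determinant of M give the coefficients) is
  p(λ) = det(λ I - M) = λ^2 - 30λ + 4.
For λ^2 - 30λ + 4 the discriminant is 884. It is nonnegative but not a perfect square, so the roots are real and irrational: λ = (30 ± sqrt(884))/2 ≈ 29.8661, 0.1339.
So the eigenvalues of A^T A are ≈ 0.1339, 29.8661 (all ≥ 0, as they must be for A^T A). The largest is λ_max = (30 + sqrt(884))/2 ≈ 29.8661, hence ||A||_2 = sqrt(λ_max) = sqrt((30 + sqrt(884))/2) ≈ 5.465.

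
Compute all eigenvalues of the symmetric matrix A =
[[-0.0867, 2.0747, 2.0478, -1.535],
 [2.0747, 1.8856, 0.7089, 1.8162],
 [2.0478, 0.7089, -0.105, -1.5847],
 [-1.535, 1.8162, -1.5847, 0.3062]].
sigma(A) ≈ {-3, -2, 3, 4}

A is real symmetric, so its spectrum consists of real eigenvalues. Expanding the characteristic polynomial of the displayed matrix gives
  det(λ I - A) = p(λ) = λ^4 + (-2)λ^3 + (-17)λ^2 + (18.0014)λ + (72.0021).
Solving p(λ) = 0 yields eigenvalues ≈ -3, -2, 3, 4. (A is shown rounded to 4 decimals, so these recover the underlying integer eigenvalues to within that precision.)
Verification: the trace of A = 2 equals the sum of eigenvalues 2, and det(A) ≈ 72.0021 matches the eigenvalue product 72.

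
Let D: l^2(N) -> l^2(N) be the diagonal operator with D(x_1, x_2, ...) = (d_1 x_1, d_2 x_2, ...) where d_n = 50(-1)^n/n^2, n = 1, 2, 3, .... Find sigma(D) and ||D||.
sigma(D) = {50(-1)^n/n^2 : n ≥ 1} ∪ {0}; ||D|| = 50

A bounded diagonal operator on l^2 with diagonal entries d_n has spectrum equal to the closure of {d_n : n ≥ 1}: every d_n is an eigenvalue (with eigenvector e_n), so {d_n} ⊂ sigma(D); the spectrum is closed, so its closure is too; and for lambda not in the closure, (D - lambda I) has bounded inverse (the diagonal entries 1/(d_n - lambda) are bounded). For our sequence d_n = 50(-1)^n/n^2, n = 1, 2, 3, ...:
  - {d_n} = {50(-1)^n/n^2 : n ≥ 1}; the only limit point is 0
  - closure = {50(-1)^n/n^2 : n ≥ 1} ∪ {0}
For the norm: a diagonal operator has ||D|| = sup_n |d_n|. Here |d_n| = 50/n^2 is decreasing, so sup_n |d_n| = |d_1| = 50. So ||D|| = 50.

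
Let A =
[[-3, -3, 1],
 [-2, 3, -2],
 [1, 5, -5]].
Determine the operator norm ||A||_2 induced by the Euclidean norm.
||A||_2 ≈ 8.5098 (= sqrt(largest eigenvalue of A^T A))

||A||_2 = sigma_max(A) = sqrt(lambda_max(A^T A)). Form the symmetric matrix M = A^T A =
[[14, 8, -4],
 [8, 43, -34],
 [-4, -34, 30]].
Its characteristic polynomial (trace, sum of principal 2x2 minors, determinant of M give the coefficients) is
  p(λ) = det(λ I - M) = λ^3 - 87λ^2 + 1076λ - 1444.
No integer candidate from the rational root theorem (±divisors of 1444) is a root, so the roots are irrational. The cubic discriminant is Δ = 2353489744 > 0, so there are three distinct real roots. p(1) = -454 and p(2) = 368 have opposite signs, so a root lies in (1, 2); Newton's method refines it to λ ≈ 1.5273. p(13) = 38 and p(14) = -688 have opposite signs, so a root lies in (13, 14); Newton's method refines it to λ ≈ 13.0557. p(72) = -1732 and p(73) = 2498 have opposite signs, so a root lies in (72, 73); Newton's method refines it to λ ≈ 72.417. Check (Vieta): the three roots sum to 87, matching tr M = 87.
So the eigenvalues of A^T A are ≈ 1.5273, 13.0557, 72.417 (all ≥ 0, as they must be for A^T A). The largest is λ_max ≈ 72.417, hence ||A||_2 = sqrt(λ_max) ≈ 8.5098.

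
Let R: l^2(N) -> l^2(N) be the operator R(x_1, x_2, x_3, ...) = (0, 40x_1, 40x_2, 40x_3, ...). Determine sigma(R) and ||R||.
sigma(R) = closed disk {z in C : |z| ≤ 40}; ||R|| = 40

Note R = 40·U where U is the unit right shift (U x)_k = x_{k-1} (with x_0 := 0); so ||R|| = 40||U|| and sigma(R) = 40·sigma(U). ||R x||^2 = sum_{k≥1} |40x_k|^2 = 1600||x||^2, so ||R|| = 40 and sigma(R) ⊂ {|z| ≤ 40}. For any |lambda| < 40, the equation (R - lambda I) x = 0 forces x_1 = 0, then 40x_k = lambda x_{k+1} ⇒ x = 0, so R has no eigenvalues. But (R - lambda I) is not surjective for |lambda| < 40: solving (R - lambda I) x = e_1 would require x_n proportional to (lambda/40)^(-n), which is not in l^2. So every |lambda| < 40 lies in the residual spectrum. The boundary |lambda| = 40 is in the approximate point spectrum (the spectrum is closed). Hence sigma(R) is the closed disk of radius 40.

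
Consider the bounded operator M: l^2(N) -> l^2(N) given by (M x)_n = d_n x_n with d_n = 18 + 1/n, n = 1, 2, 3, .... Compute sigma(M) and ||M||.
sigma(M) = {18 + 1/n : n ≥ 1} ∪ {18}; ||M|| = 19

A bounded diagonal operator on l^2 with diagonal entries d_n has spectrum equal to the closure of {d_n : n ≥ 1}: every d_n is an eigenvalue (with eigenvector e_n), so {d_n} ⊂ sigma(M); the spectrum is closed, so its closure is too; and for lambda not in the closure, (M - lambda I) has bounded inverse (the diagonal entries 1/(d_n - lambda) are bounded). For our sequence d_n = 18 + 1/n, n = 1, 2, 3, ...:
  - {d_n} = {18 + 1/n : n ≥ 1}; the only limit point is 18
  - closure = {18 + 1/n : n ≥ 1} ∪ {18}
For the norm: a diagonal operator has ||M|| = sup_n |d_n|. Here d_n = 18 + 1/n is positive and decreasing, so sup_n |d_n| = d_1 = 18 + 1 = 19. So ||M|| = 19.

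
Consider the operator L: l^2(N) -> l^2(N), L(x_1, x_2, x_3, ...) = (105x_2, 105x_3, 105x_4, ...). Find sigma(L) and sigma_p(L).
sigma(L) = closed disk {z in C : |z| ≤ 105}; sigma_p(L) = open disk {z in C : |z| < 105}

Note L = 105·V where V is the unit left shift (V x)_k = x_{k+1}; so sigma(L) = 105·sigma(V) and ||L|| = 105||V||. ||L x||^2 = 11025sum_{k≥2} |x_k|^2 ≤ 11025||x||^2, with equality on {x : x_1 = 0}, so ||L|| = 105. For any lambda with |lambda| < 105, set r = lambda/105 (|r| < 1); the vector x = (1, r, r^2, ...) is in l^2 and satisfies L x = 105(r, r^2, ...) = lambda x, so lambda is an eigenvalue. On the boundary |lambda| = 105 the geometric series diverges, so no l^2 eigenvector exists, but these lambda lie in the approximate point spectrum. Hence sigma(L) is the closed disk of radius 105 and sigma_p(L) is the open disk.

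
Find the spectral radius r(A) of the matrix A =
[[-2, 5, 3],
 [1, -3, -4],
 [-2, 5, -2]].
r(A) ≈ 6.004

The eigenvalues of A are the roots of its characteristic polynomial. With M = A (coefficients from the trace, the sum of principal 2x2 minors, and det A):
  p(λ) = det(λ I - M) = λ^3 + 7λ^2 + 37λ + 5.
No integer candidate from the rational root theorem (±divisors of 5) is a root, so the roots are irrational. The cubic discriminant is Δ = -119756 < 0, so there is one real root and a complex-conjugate pair. p(-1) = -26 and p(0) = 5 have opposite signs, so a root lies in (-1, 0); Newton's method refines it to λ ≈ -0.1387. Dividing out (λ - (-0.1387)) leaves approximately λ^2 + 6.8613λ + 36.0483. For λ^2 + 6.8613λ + 36.0483 the discriminant is -97.1159. It is negative, so the remaining roots are the complex-conjugate pair λ ≈ -3.4306 ± 4.9274i. Their product equals the constant term, so |λ|^2 ≈ 36.0483 and |λ| ≈ 6.004.
Thus the eigenvalues (to 4 decimals) are -0.1387 (modulus 0.1387); -3.4306 ± 4.9274i (modulus 6.004). The spectral radius is the largest modulus: r(A) ≈ 6.004. (Cross-check: r(A) ≤ ||A||_2 ≈ 8.6617; equality holds whenever A is normal, though it can also hold for some non-normal A.)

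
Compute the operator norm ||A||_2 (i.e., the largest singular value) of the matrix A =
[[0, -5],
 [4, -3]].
||A||_2 = sqrt(40) ≈ 6.3246 (= sqrt(largest eigenvalue of A^T A))

||A||_2 = sigma_max(A) = sqrt(lambda_max(A^T A)). Form the symmetric matrix M = A^T A =
[[16, -12],
 [-12, 34]].
Its characteristic polynomial (trace, determinant of M give the coefficients) is
  p(λ) = det(λ I - M) = λ^2 - 50λ + 400.
For λ^2 - 50λ + 400 the discriminant is 900. It is a perfect square (30^2), so the roots are rational: λ = (50 ± 30)/2 = 40, 10.
So the eigenvalues of A^T A are ≈ 10, 40 (all ≥ 0, as they must be for A^T A). The largest is λ_max = 40, hence ||A||_2 = sqrt(λ_max) = sqrt(40) ≈ 6.3246.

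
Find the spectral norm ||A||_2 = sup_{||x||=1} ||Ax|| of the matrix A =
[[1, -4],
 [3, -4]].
||A||_2 = sqrt((42 + sqrt(1508))/2) ≈ 6.3574 (= sqrt(largest eigenvalue of A^T A))

||A||_2 = sigma_max(A) = sqrt(lambda_max(A^T A)). Form the symmetric matrix M = A^T A =
[[10, -16],
 [-16, 32]].
Its characteristic polynomial (trace, determinant of M give the coefficients) is
  p(λ) = det(λ I - M) = λ^2 - 42λ + 64.
For λ^2 - 42λ + 64 the discriminant is 1508. It is nonnegative but not a perfect square, so the roots are real and irrational: λ = (42 ± sqrt(1508))/2 ≈ 40.4165, 1.5835.
So the eigenvalues of A^T A are ≈ 1.5835, 40.4165 (all ≥ 0, as they must be for A^T A). The largest is λ_max = (42 + sqrt(1508))/2 ≈ 40.4165, hence ||A||_2 = sqrt(λ_max) = sqrt((42 + sqrt(1508))/2) ≈ 6.3574.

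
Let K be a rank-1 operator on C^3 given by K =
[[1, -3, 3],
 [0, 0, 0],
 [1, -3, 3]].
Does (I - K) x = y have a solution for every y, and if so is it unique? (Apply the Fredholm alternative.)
(I - K) is invertible (det(I - K) = -3 ≠ 0), so for every y in C^3 the equation (I - K) x = y has a unique solution.

K has rank 1, so it is an outer product K = u v^T: every row of K is a multiple of one row vector. Reading off the entries, u = (1, 0, 1) and v = (1, -3, 3) (row i of K equals u_i·v^T). A rank-one matrix u v^T satisfies K u = u (v·u) and kills the (2)-dimensional subspace v^⊥, so its characteristic polynomial is lambda^2 (lambda - v·u) with v·u = tr K = 4. Hence the eigenvalues of I - K are 1 (multiplicity 2) and 1 - (4) = -3, so det(I - K) = -3. (Direct check: I - K =
[[0, 3, -3],
 [0, 1, 0],
 [-1, 3, -2]]
has determinant -3.) The finite-dimensional Fredholm alternative says: either (I - K) is invertible, or ker(I - K) ≠ {0} and then range(I - K) = ker((I - K)^*)^⊥, with dim ker(I - K) = dim ker((I - K)^*). Since det(I - K) ≠ 0, 1 is not an eigenvalue of K and ker(I - K) = {0}, so we are in the first case: for every y there is a unique x = (I - K)^(-1) y. Explicitly, by the Sherman–Morrison formula, (I - u v^T)^(-1) = I + u v^T/(1 - v·u), i.e. (I - K)^(-1) = I + K/(-3).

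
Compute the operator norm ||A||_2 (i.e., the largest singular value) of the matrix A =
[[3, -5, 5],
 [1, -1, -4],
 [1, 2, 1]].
||A||_2 ≈ 7.8906 (= sqrt(largest eigenvalue of A^T A))

||A||_2 = sigma_max(A) = sqrt(lambda_max(A^T A)). Form the symmetric matrix M = A^T A =
[[11, -14, 12],
 [-14, 30, -19],
 [12, -19, 42]].
Its characteristic polynomial (trace, sum of principal 2x2 minors, determinant of M give the coefficients) is
  p(λ) = det(λ I - M) = λ^3 - 83λ^2 + 1351λ - 3721.
No integer candidate from the rational root theorem (±divisors of 3721) is a root, so the roots are irrational. The cubic discriminant is Δ = 1336552144 > 0, so there are three distinct real roots. p(3) = -388 and p(4) = 419 have opposite signs, so a root lies in (3, 4); Newton's method refines it to λ ≈ 3.4585. p(17) = 172 and p(18) = -463 have opposite signs, so a root lies in (17, 18); Newton's method refines it to λ ≈ 17.2806. p(62) = -683 and p(63) = 2012 have opposite signs, so a root lies in (62, 63); Newton's method refines it to λ ≈ 62.2609. Check (Vieta): the three roots sum to 83, matching tr M = 83.
So the eigenvalues of A^T A are ≈ 3.4585, 17.2806, 62.2609 (all ≥ 0, as they must be for A^T A). The largest is λ_max ≈ 62.2609, hence ||A||_2 = sqrt(λ_max) ≈ 7.8906.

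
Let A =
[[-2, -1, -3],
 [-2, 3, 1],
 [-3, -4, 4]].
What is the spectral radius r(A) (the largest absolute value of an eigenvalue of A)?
r(A) ≈ 4.8562

The eigenvalues of A are the roots of its characteristic polynomial. With M = A (coefficients from the trace, the sum of principal 2x2 minors, and det A):
  p(λ) = det(λ I - M) = λ^3 - 5λ^2 - 9λ + 88.
No integer candidate from the rational root theorem (±divisors of 88) is a root, so the roots are irrational. The cubic discriminant is Δ = -88867 < 0, so there is one real root and a complex-conjugate pair. p(-4) = -20 and p(-3) = 43 have opposite signs, so a root lies in (-4, -3); Newton's method refines it to λ ≈ -3.7316. Dividing out (λ - (-3.7316)) leaves approximately λ^2 - 8.7316λ + 23.5825. For λ^2 - 8.7316λ + 23.5825 the discriminant is -18.0897. It is negative, so the remaining roots are the complex-conjugate pair λ ≈ 4.3658 ± 2.1266i. Their product equals the constant term, so |λ|^2 ≈ 23.5825 and |λ| ≈ 4.8562.
Thus the eigenvalues (to 4 decimals) are -3.7316 (modulus 3.7316); 4.3658 ± 2.1266i (modulus 4.8562). The spectral radius is the largest modulus: r(A) ≈ 4.8562. (Cross-check: r(A) ≤ ||A||_2 ≈ 6.4244; equality holds whenever A is normal, though it can also hold for some non-normal A.)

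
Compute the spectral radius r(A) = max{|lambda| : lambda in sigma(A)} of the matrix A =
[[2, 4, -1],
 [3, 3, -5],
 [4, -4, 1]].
r(A) = 6

The eigenvalues of A are the roots of its characteristic polynomial. With M = A (coefficients from the trace, the sum of principal 2x2 minors, and det A):
  p(λ) = det(λ I - M) = λ^3 - 6λ^2 - 17λ + 102.
By the rational root theorem any rational root is an integer divisor of 102. Testing λ = 6: p(6) = 216 - 216 - 102 + 102 = 0, so λ = 6 is a root. Dividing out (λ - 6) leaves p(λ) = (λ - 6)(λ^2 - 17). For λ^2 - 17 the discriminant is 68. It is nonnegative but not a perfect square, so the roots are real and irrational: λ = ± sqrt(68)/2 ≈ 4.1231, -4.1231.
Thus the eigenvalues (to 4 decimals) are 4.1231 (modulus 4.1231); -4.1231 (modulus 4.1231); 6 (modulus 6). The spectral radius is the largest modulus: r(A) = 6. (Cross-check: r(A) ≤ ||A||_2 ≈ 7.7787; equality holds whenever A is normal, though it can also hold for some non-normal A.)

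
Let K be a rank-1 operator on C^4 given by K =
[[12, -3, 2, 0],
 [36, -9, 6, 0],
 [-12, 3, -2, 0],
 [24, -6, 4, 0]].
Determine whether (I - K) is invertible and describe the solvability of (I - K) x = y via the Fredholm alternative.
(I - K) is singular (det(I - K) = 0, i.e. 1 ∈ sigma(K)). (I - K) x = y is solvable iff y ⊥ ker((I - K)^*) = span{(12, -3, 2, 0)}, i.e. iff 12y_1 - 3y_2 + 2y_3 = 0. When solvable, the solutions are x = y + c·(1, 3, -1, 2), c arbitrary (ker(I - K) = span{(1, 3, -1, 2)}, dimension 1).

K has rank 1, so it is an outer product K = u v^T: every row of K is a multiple of one row vector. Reading off the entries, u = (1, 3, -1, 2) and v = (12, -3, 2, 0) (row i of K equals u_i·v^T). A rank-one matrix u v^T satisfies K u = u (v·u) and kills the (3)-dimensional subspace v^⊥, so its characteristic polynomial is lambda^3 (lambda - v·u) with v·u = tr K = 1. Hence the eigenvalues of I - K are 1 (multiplicity 3) and 1 - (1) = 0, so det(I - K) = 0. (Direct check: I - K =
[[-11, 3, -2, 0],
 [-36, 10, -6, 0],
 [12, -3, 3, 0],
 [-24, 6, -4, 1]]
has determinant 0.) So 1 is an eigenvalue of K and (I - K) is not invertible. The finite-dimensional Fredholm alternative says: either (I - K) is invertible, or ker(I - K) ≠ {0} and then range(I - K) = ker((I - K)^*)^⊥, with dim ker(I - K) = dim ker((I - K)^*). We are in the second case, so we need both kernels. Kernel of I - K: (I - K) u = u - u (v·u) = u - u = 0, so ker(I - K) = span{u} = span{(1, 3, -1, 2)} (it is exactly 1-dimensional because rank(I - K) = 3). Kernel of the adjoint: K is real, so (I - K)^* = I - K^T = I - v u^T, and (I - v u^T) v = v - v (u·v) = 0; hence ker((I - K)^*) = span{v} = span{(12, -3, 2, 0)}. Therefore (I - K) x = y is solvable iff <y, v> = 0, i.e. iff 12y_1 - 3y_2 + 2y_3 = 0. When this holds, K y = u (v·y) = 0, so (I - K) y = y and x = y is a particular solution; the full solution set is the line x = y + c·u = y + c·(1, 3, -1, 2), c ∈ C.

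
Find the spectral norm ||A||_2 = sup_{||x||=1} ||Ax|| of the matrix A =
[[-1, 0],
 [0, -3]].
||A||_2 = 3 (= sqrt(largest eigenvalue of A^T A))

||A||_2 = sigma_max(A) = sqrt(lambda_max(A^T A)). Form the symmetric matrix M = A^T A =
[[1, 0],
 [0, 9]].
Its characteristic polynomial (trace, determinant of M give the coefficients) is
  p(λ) = det(λ I - M) = λ^2 - 10λ + 9.
For λ^2 - 10λ + 9 the discriminant is 64. It is a perfect square (8^2), so the roots are rational: λ = (10 ± 8)/2 = 9, 1.
So the eigenvalues of A^T A are ≈ 1, 9 (all ≥ 0, as they must be for A^T A). The largest is λ_max = 9, hence ||A||_2 = sqrt(λ_max) = 3.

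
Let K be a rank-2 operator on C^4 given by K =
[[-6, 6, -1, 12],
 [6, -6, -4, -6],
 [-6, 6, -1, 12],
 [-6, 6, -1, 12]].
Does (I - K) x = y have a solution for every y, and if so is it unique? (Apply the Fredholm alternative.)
(I - K) is invertible (det(I - K) = -4 ≠ 0), so for every y in C^4 the equation (I - K) x = y has a unique solution.

K has rank 2 and factors as K = U V^T = u1 v1^T + u2 v2^T with u1 = (-3, 0, -3, -3), v1 = (1, -1, 1, -3), u2 = (-1, 2, -1, -1), v2 = (3, -3, -2, -3) (multiplying out reproduces the displayed K). The nonzero eigenvalues of U V^T coincide with those of the 2 x 2 matrix G = V^T U = [[v1·u1, v1·u2], [v2·u1, v2·u2]] = [[3, -1], [6, -4]], and by the Sylvester determinant identity det(I_4 - U V^T) = det(I_2 - V^T U) = det([[-2, 1], [-6, 5]]) = (-2)(5) - (1)(-6) = -4. (Direct check: I - K =
[[7, -6, 1, -12],
 [-6, 7, 4, 6],
 [6, -6, 2, -12],
 [6, -6, 1, -11]]
has determinant -4.) The finite-dimensional Fredholm alternative says: either (I - K) is invertible, or ker(I - K) ≠ {0} and then range(I - K) = ker((I - K)^*)^⊥, with dim ker(I - K) = dim ker((I - K)^*). Since det(I - K) ≠ 0, 1 is not an eigenvalue of K and ker(I - K) = {0}, so we are in the first case: for every y there is a unique x = (I - K)^(-1) y. (Explicitly, by the Woodbury identity, (I - U V^T)^(-1) = I + U (I_2 - G)^(-1) V^T.)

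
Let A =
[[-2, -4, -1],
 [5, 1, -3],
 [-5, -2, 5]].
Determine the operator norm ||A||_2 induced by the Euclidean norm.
||A||_2 ≈ 9.574 (= sqrt(largest eigenvalue of A^T A))

||A||_2 = sigma_max(A) = sqrt(lambda_max(A^T A)). Form the symmetric matrix M = A^T A =
[[54, 23, -38],
 [23, 21, -9],
 [-38, -9, 35]].
Its characteristic polynomial (trace, sum of principal 2x2 minors, determinant of M give the coefficients) is
  p(λ) = det(λ I - M) = λ^3 - 110λ^2 + 1705λ - 2209.
No integer candidate from the rational root theorem (±divisors of 2209) is a root, so the roots are irrational. The cubic discriminant is Δ = 10913987713 > 0, so there are three distinct real roots. p(1) = -613 and p(2) = 769 have opposite signs, so a root lies in (1, 2); Newton's method refines it to λ ≈ 1.4249. p(16) = 1007 and p(17) = -101 have opposite signs, so a root lies in (16, 17); Newton's method refines it to λ ≈ 16.9131. p(91) = -4393 and p(92) = 2299 have opposite signs, so a root lies in (91, 92); Newton's method refines it to λ ≈ 91.662. Check (Vieta): the three roots sum to 110, matching tr M = 110.
So the eigenvalues of A^T A are ≈ 1.4249, 16.9131, 91.662 (all ≥ 0, as they must be for A^T A). The largest is λ_max ≈ 91.662, hence ||A||_2 = sqrt(λ_max) ≈ 9.574.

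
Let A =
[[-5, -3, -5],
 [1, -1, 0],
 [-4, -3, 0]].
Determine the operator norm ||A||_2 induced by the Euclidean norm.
||A||_2 ≈ 8.6996 (= sqrt(largest eigenvalue of A^T A))

||A||_2 = sigma_max(A) = sqrt(lambda_max(A^T A)). Form the symmetric matrix M = A^T A =
[[42, 26, 25],
 [26, 19, 15],
 [25, 15, 25]].
Its characteristic polynomial (trace, sum of principal 2x2 minors, determinant of M give the coefficients) is
  p(λ) = det(λ I - M) = λ^3 - 86λ^2 + 797λ - 1225.
No integer candidate from the rational root theorem (±divisors of 1225) is a root, so the roots are irrational. The cubic discriminant is Δ = 1027119297 > 0, so there are three distinct real roots. p(1) = -513 and p(2) = 33 have opposite signs, so a root lies in (1, 2); Newton's method refines it to λ ≈ 1.9299. p(8) = 159 and p(9) = -289 have opposite signs, so a root lies in (8, 9); Newton's method refines it to λ ≈ 8.387. p(75) = -3325 and p(76) = 1587 have opposite signs, so a root lies in (75, 76); Newton's method refines it to λ ≈ 75.6831. Check (Vieta): the three roots sum to 86, matching tr M = 86.
So the eigenvalues of A^T A are ≈ 1.9299, 8.387, 75.6831 (all ≥ 0, as they must be for A^T A). The largest is λ_max ≈ 75.6831, hence ||A||_2 = sqrt(λ_max) ≈ 8.6996.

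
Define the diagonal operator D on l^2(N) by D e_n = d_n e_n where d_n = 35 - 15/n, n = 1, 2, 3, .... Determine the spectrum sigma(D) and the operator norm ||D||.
sigma(D) = {35 - 15/n : n ≥ 1} ∪ {35}; ||D|| = 35

A bounded diagonal operator on l^2 with diagonal entries d_n has spectrum equal to the closure of {d_n : n ≥ 1}: every d_n is an eigenvalue (with eigenvector e_n), so {d_n} ⊂ sigma(D); the spectrum is closed, so its closure is too; and for lambda not in the closure, (D - lambda I) has bounded inverse (the diagonal entries 1/(d_n - lambda) are bounded). For our sequence d_n = 35 - 15/n, n = 1, 2, 3, ...:
  - {d_n} = {35 - 15/n : n ≥ 1}; the only limit point is 35
  - closure = {35 - 15/n : n ≥ 1} ∪ {35}
For the norm: a diagonal operator has ||D|| = sup_n |d_n|. Here d_n = 35 - 15/n increases monotonically from d_1 = 20 toward 35, with all terms in [20, 35); so sup_n |d_n| = 35 (the supremum is the limit, not attained). So ||D|| = 35.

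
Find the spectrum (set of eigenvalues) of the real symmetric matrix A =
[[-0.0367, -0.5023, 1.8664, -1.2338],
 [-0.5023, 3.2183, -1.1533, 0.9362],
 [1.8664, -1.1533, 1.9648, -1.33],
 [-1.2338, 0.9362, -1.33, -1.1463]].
sigma(A) ≈ {-2, -1, 2, 5}

A is real symmetric, so its spectrum consists of real eigenvalues. Expanding the characteristic polynomial of the displayed matrix gives
  det(λ I - A) = p(λ) = λ^4 + (-4)λ^3 + (-9)λ^2 + (16)λ + (20).
Solving p(λ) = 0 yields eigenvalues ≈ -2, -1, 2, 5. (A is shown rounded to 4 decimals, so these recover the underlying integer eigenvalues to within that precision.)
Verification: the trace of A = 4 equals the sum of eigenvalues 4, and det(A) ≈ 20.0003 matches the eigenvalue product 20.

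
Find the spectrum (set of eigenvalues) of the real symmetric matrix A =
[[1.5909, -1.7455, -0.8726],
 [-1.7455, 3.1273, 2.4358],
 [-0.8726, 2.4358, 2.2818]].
sigma(A) ≈ {0, 1, 6}

A is real symmetric, so its spectrum consists of real eigenvalues. Expanding the characteristic polynomial of the displayed matrix gives
  det(λ I - A) = p(λ) = λ^3 + (-7)λ^2 + (6)λ + (0).
Solving p(λ) = 0 yields eigenvalues ≈ 0, 1, 6. (A is shown rounded to 4 decimals, so these recover the underlying integer eigenvalues to within that precision.)
Verification: the trace of A = 7 equals the sum of eigenvalues 7, and det(A) ≈ 0.0002 matches the eigenvalue product 0.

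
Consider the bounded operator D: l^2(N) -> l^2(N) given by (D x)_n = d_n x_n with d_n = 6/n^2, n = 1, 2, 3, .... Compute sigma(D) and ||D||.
sigma(D) = {6/n^2 : n ≥ 1} ∪ {0}; ||D|| = 6

A bounded diagonal operator on l^2 with diagonal entries d_n has spectrum equal to the closure of {d_n : n ≥ 1}: every d_n is an eigenvalue (with eigenvector e_n), so {d_n} ⊂ sigma(D); the spectrum is closed, so its closure is too; and for lambda not in the closure, (D - lambda I) has bounded inverse (the diagonal entries 1/(d_n - lambda) are bounded). For our sequence d_n = 6/n^2, n = 1, 2, 3, ...:
  - {d_n} = {6/n^2 : n ≥ 1}; the only limit point is 0
  - closure = {6/n^2 : n ≥ 1} ∪ {0}
For the norm: a diagonal operator has ||D|| = sup_n |d_n|. Here d_n = 6/n^2 is positive and decreasing, so sup_n |d_n| = d_1 = 6. So ||D|| = 6.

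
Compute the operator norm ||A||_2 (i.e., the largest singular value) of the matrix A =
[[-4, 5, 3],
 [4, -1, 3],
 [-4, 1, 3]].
||A||_2 ≈ 8.6366 (= sqrt(largest eigenvalue of A^T A))

||A||_2 = sigma_max(A) = sqrt(lambda_max(A^T A)). Form the symmetric matrix M = A^T A =
[[48, -28, -12],
 [-28, 27, 15],
 [-12, 15, 27]].
Its characteristic polynomial (trace, sum of principal 2x2 minors, determinant of M give the coefficients) is
  p(λ) = det(λ I - M) = λ^3 - 102λ^2 + 2168λ - 9216.
No integer candidate from the rational root theorem (±divisors of 9216) is a root, so the roots are irrational. The cubic discriminant is Δ = 3410989312 > 0, so there are three distinct real roots. p(5) = -801 and p(6) = 336 have opposite signs, so a root lies in (5, 6); Newton's method refines it to λ ≈ 5.6884. p(21) = 591 and p(22) = -240 have opposite signs, so a root lies in (21, 22); Newton's method refines it to λ ≈ 21.7202. p(74) = -2112 and p(75) = 1509 have opposite signs, so a root lies in (74, 75); Newton's method refines it to λ ≈ 74.5914. Check (Vieta): the three roots sum to 102, matching tr M = 102.
So the eigenvalues of A^T A are ≈ 5.6884, 21.7202, 74.5914 (all ≥ 0, as they must be for A^T A). The largest is λ_max ≈ 74.5914, hence ||A||_2 = sqrt(λ_max) ≈ 8.6366.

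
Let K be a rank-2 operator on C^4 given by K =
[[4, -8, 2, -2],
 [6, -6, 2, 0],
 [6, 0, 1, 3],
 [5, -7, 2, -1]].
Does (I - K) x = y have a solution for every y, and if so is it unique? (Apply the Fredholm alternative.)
(I - K) is invertible (det(I - K) = 18 ≠ 0), so for every y in C^4 the equation (I - K) x = y has a unique solution.

K has rank 2 and factors as K = U V^T = u1 v1^T + u2 v2^T with u1 = (-2, 0, 3, -1), v1 = (1, 1, 0, 1), u2 = (-2, -2, -1, -2), v2 = (-3, 3, -1, 0) (multiplying out reproduces the displayed K). The nonzero eigenvalues of U V^T coincide with those of the 2 x 2 matrix G = V^T U = [[v1·u1, v1·u2], [v2·u1, v2·u2]] = [[-3, -6], [3, 1]], and by the Sylvester determinant identity det(I_4 - U V^T) = det(I_2 - V^T U) = det([[4, 6], [-3, 0]]) = (4)(0) - (6)(-3) = 18. (Direct check: I - K =
[[-3, 8, -2, 2],
 [-6, 7, -2, 0],
 [-6, 0, 0, -3],
 [-5, 7, -2, 2]]
has determinant 18.) The finite-dimensional Fredholm alternative says: either (I - K) is invertible, or ker(I - K) ≠ {0} and then range(I - K) = ker((I - K)^*)^⊥, with dim ker(I - K) = dim ker((I - K)^*). Since det(I - K) ≠ 0, 1 is not an eigenvalue of K and ker(I - K) = {0}, so we are in the first case: for every y there is a unique x = (I - K)^(-1) y. (Explicitly, by the Woodbury identity, (I - U V^T)^(-1) = I + U (I_2 - G)^(-1) V^T.)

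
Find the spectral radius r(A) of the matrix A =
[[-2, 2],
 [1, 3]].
r(A) = (1 + sqrt(33))/2 ≈ 3.3723

The eigenvalues of A are the roots of its characteristic polynomial. With M = A (coefficients from the trace and determinant):
  p(λ) = det(λ I - M) = λ^2 - λ - 8.
For λ^2 - λ - 8 the discriminant is 33. It is nonnegative but not a perfect square, so the roots are real and irrational: λ = (1 ± sqrt(33))/2 ≈ 3.3723, -2.3723.
Thus the eigenvalues (to 4 decimals) are 3.3723 (modulus 3.3723); -2.3723 (modulus 2.3723). The spectral radius is the largest modulus: r(A) = (1 + sqrt(33))/2 ≈ 3.3723. (Cross-check: r(A) ≤ ||A||_2 ≈ 3.6226; equality holds whenever A is normal, though it can also hold for some non-normal A.)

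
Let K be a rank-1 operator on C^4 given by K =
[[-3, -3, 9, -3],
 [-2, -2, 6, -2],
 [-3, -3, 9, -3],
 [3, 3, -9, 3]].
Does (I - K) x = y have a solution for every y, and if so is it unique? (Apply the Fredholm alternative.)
(I - K) is invertible (det(I - K) = -6 ≠ 0), so for every y in C^4 the equation (I - K) x = y has a unique solution.

K has rank 1, so it is an outer product K = u v^T: every row of K is a multiple of one row vector. Reading off the entries, u = (-3, -2, -3, 3) and v = (1, 1, -3, 1) (row i of K equals u_i·v^T). A rank-one matrix u v^T satisfies K u = u (v·u) and kills the (3)-dimensional subspace v^⊥, so its characteristic polynomial is lambda^3 (lambda - v·u) with v·u = tr K = 7. Hence the eigenvalues of I - K are 1 (multiplicity 3) and 1 - (7) = -6, so det(I - K) = -6. (Direct check: I - K =
[[4, 3, -9, 3],
 [2, 3, -6, 2],
 [3, 3, -8, 3],
 [-3, -3, 9, -2]]
has determinant -6.) The finite-dimensional Fredholm alternative says: either (I - K) is invertible, or ker(I - K) ≠ {0} and then range(I - K) = ker((I - K)^*)^⊥, with dim ker(I - K) = dim ker((I - K)^*). Since det(I - K) ≠ 0, 1 is not an eigenvalue of K and ker(I - K) = {0}, so we are in the first case: for every y there is a unique x = (I - K)^(-1) y. Explicitly, by the Sherman–Morrison formula, (I - u v^T)^(-1) = I + u v^T/(1 - v·u), i.e. (I - K)^(-1) = I + K/(-6).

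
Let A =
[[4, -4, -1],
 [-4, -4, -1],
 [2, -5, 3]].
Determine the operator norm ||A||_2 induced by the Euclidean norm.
||A||_2 ≈ 7.9049 (= sqrt(largest eigenvalue of A^T A))

||A||_2 = sigma_max(A) = sqrt(lambda_max(A^T A)). Form the symmetric matrix M = A^T A =
[[36, -10, 6],
 [-10, 57, -7],
 [6, -7, 11]].
Its characteristic polynomial (trace, sum of principal 2x2 minors, determinant of M give the coefficients) is
  p(λ) = det(λ I - M) = λ^3 - 104λ^2 + 2890λ - 18496.
No integer candidate from the rational root theorem (±divisors of 18496) is a root, so the roots are irrational. The cubic discriminant is Δ = 1392184672 > 0, so there are three distinct real roots. p(9) = -181 and p(10) = 1004 have opposite signs, so a root lies in (9, 10); Newton's method refines it to λ ≈ 9.1448. p(32) = 256 and p(33) = -445 have opposite signs, so a root lies in (32, 33); Newton's method refines it to λ ≈ 32.3674. p(62) = -764 and p(63) = 845 have opposite signs, so a root lies in (62, 63); Newton's method refines it to λ ≈ 62.4878. Check (Vieta): the three roots sum to 104, matching tr M = 104.
So the eigenvalues of A^T A are ≈ 9.1448, 32.3674, 62.4878 (all ≥ 0, as they must be for A^T A). The largest is λ_max ≈ 62.4878, hence ||A||_2 = sqrt(λ_max) ≈ 7.9049.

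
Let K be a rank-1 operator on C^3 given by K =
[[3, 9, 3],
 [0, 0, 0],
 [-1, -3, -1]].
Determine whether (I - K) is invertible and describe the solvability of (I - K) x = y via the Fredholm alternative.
(I - K) is invertible (det(I - K) = -1 ≠ 0), so for every y in C^3 the equation (I - K) x = y has a unique solution.

K has rank 1, so it is an outer product K = u v^T: every row of K is a multiple of one row vector. Reading off the entries, u = (-3, 0, 1) and v = (-1, -3, -1) (row i of K equals u_i·v^T). A rank-one matrix u v^T satisfies K u = u (v·u) and kills the (2)-dimensional subspace v^⊥, so its characteristic polynomial is lambda^2 (lambda - v·u) with v·u = tr K = 2. Hence the eigenvalues of I - K are 1 (multiplicity 2) and 1 - (2) = -1, so det(I - K) = -1. (Direct check: I - K =
[[-2, -9, -3],
 [0, 1, 0],
 [1, 3, 2]]
has determinant -1.) The finite-dimensional Fredholm alternative says: either (I - K) is invertible, or ker(I - K) ≠ {0} and then range(I - K) = ker((I - K)^*)^⊥, with dim ker(I - K) = dim ker((I - K)^*). Since det(I - K) ≠ 0, 1 is not an eigenvalue of K and ker(I - K) = {0}, so we are in the first case: for every y there is a unique x = (I - K)^(-1) y. Explicitly, by the Sherman–Morrison formula, (I - u v^T)^(-1) = I + u v^T/(1 - v·u), i.e. (I - K)^(-1) = I - K.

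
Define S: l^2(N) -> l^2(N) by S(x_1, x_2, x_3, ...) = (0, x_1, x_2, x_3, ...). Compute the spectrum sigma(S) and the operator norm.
sigma(S) = closed disk {z in C : |z| ≤ 1}; ||S|| = 1

S is the unit right shift on l^2(N). ||S x||^2 = sum_{k≥1} |x_k|^2 = ||x||^2, so ||S|| = 1 and sigma(S) ⊂ {|z| ≤ 1}. For any |lambda| < 1, the equation (S - lambda I) x = 0 forces x_1 = 0, then x_k = lambda x_{k+1} ⇒ x = 0, so S has no eigenvalues. But (S - lambda I) is not surjective for |lambda| < 1: solving (S - lambda I) x = e_1 would require x_n proportional to lambda^(-n), which is not in l^2. So every |lambda| < 1 lies in the residual spectrum. The boundary |lambda| = 1 is in the approximate point spectrum (the spectrum is closed). Hence sigma(S) is the closed disk of radius 1.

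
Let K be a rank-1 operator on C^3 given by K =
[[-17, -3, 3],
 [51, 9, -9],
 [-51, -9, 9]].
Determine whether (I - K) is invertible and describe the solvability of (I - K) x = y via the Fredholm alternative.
(I - K) is singular (det(I - K) = 0, i.e. 1 ∈ sigma(K)). (I - K) x = y is solvable iff y ⊥ ker((I - K)^*) = span{(-17, -3, 3)}, i.e. iff -17y_1 - 3y_2 + 3y_3 = 0. When solvable, the solutions are x = y + c·(1, -3, 3), c arbitrary (ker(I - K) = span{(1, -3, 3)}, dimension 1).

K has rank 1, so it is an outer product K = u v^T: every row of K is a multiple of one row vector. Reading off the entries, u = (1, -3, 3) and v = (-17, -3, 3) (row i of K equals u_i·v^T). A rank-one matrix u v^T satisfies K u = u (v·u) and kills the (2)-dimensional subspace v^⊥, so its characteristic polynomial is lambda^2 (lambda - v·u) with v·u = tr K = 1. Hence the eigenvalues of I - K are 1 (multiplicity 2) and 1 - (1) = 0, so det(I - K) = 0. (Direct check: I - K =
[[18, 3, -3],
 [-51, -8, 9],
 [51, 9, -8]]
has determinant 0.) So 1 is an eigenvalue of K and (I - K) is not invertible. The finite-dimensional Fredholm alternative says: either (I - K) is invertible, or ker(I - K) ≠ {0} and then range(I - K) = ker((I - K)^*)^⊥, with dim ker(I - K) = dim ker((I - K)^*). We are in the second case, so we need both kernels. Kernel of I - K: (I - K) u = u - u (v·u) = u - u = 0, so ker(I - K) = span{u} = span{(1, -3, 3)} (it is exactly 1-dimensional because rank(I - K) = 2). Kernel of the adjoint: K is real, so (I - K)^* = I - K^T = I - v u^T, and (I - v u^T) v = v - v (u·v) = 0; hence ker((I - K)^*) = span{v} = span{(-17, -3, 3)}. Therefore (I - K) x = y is solvable iff <y, v> = 0, i.e. iff -17y_1 - 3y_2 + 3y_3 = 0. When this holds, K y = u (v·y) = 0, so (I - K) y = y and x = y is a particular solution; the full solution set is the line x = y + c·u = y + c·(1, -3, 3), c ∈ C.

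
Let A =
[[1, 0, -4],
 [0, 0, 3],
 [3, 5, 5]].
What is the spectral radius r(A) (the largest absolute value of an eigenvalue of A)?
r(A) = 5

The eigenvalues of A are the roots of its characteristic polynomial. With M = A (coefficients from the trace, the sum of principal 2x2 minors, and det A):
  p(λ) = det(λ I - M) = λ^3 - 6λ^2 + 2λ + 15.
By the rational root theorem any rational root is an integer divisor of 15. Testing λ = 5: p(5) = 125 - 150 + 10 + 15 = 0, so λ = 5 is a root. Dividing out (λ - 5) leaves p(λ) = (λ - 5)(λ^2 - λ - 3). For λ^2 - λ - 3 the discriminant is 13. It is nonnegative but not a perfect square, so the roots are real and irrational: λ = (1 ± sqrt(13))/2 ≈ 2.3028, -1.3028.
Thus the eigenvalues (to 4 decimals) are 2.3028 (modulus 2.3028); -1.3028 (modulus 1.3028); 5 (modulus 5). The spectral radius is the largest modulus: r(A) = 5. (Cross-check: r(A) ≤ ||A||_2 ≈ 8.3926; equality holds whenever A is normal, though it can also hold for some non-normal A.)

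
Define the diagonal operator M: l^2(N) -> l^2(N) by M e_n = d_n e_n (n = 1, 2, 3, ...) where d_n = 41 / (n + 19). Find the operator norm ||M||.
||M|| = 41/20 (attained at n = 1)

For M diagonal, ||M|| = sup_n |d_n| = sup_n 41/(n + 19). This is positive and strictly decreasing in n, so the supremum is attained at n = 1: d_1 = 41/(1 + 19) = 41/20. Hence ||M|| = 41/20.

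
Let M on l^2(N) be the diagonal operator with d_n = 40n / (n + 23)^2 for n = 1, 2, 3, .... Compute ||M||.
||M|| = 10/23 (attained at n = 23)

For M diagonal, ||M|| = sup_n |d_n|. Treat f(x) = 40x / (x + 23)^2 for real x > 0. By the quotient rule, f'(x) = 40(23 - x)/(x + 23)^3, which is positive for x < 23 and negative for x > 23. So f has a unique maximum at x = 23, and since 23 is a positive integer, the supremum over n ≥ 1 is attained at n = 23: d_23 = 40·23/(23 + 23)^2 = 40·23/2116 = 10/23. Hence ||M|| = 10/23.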